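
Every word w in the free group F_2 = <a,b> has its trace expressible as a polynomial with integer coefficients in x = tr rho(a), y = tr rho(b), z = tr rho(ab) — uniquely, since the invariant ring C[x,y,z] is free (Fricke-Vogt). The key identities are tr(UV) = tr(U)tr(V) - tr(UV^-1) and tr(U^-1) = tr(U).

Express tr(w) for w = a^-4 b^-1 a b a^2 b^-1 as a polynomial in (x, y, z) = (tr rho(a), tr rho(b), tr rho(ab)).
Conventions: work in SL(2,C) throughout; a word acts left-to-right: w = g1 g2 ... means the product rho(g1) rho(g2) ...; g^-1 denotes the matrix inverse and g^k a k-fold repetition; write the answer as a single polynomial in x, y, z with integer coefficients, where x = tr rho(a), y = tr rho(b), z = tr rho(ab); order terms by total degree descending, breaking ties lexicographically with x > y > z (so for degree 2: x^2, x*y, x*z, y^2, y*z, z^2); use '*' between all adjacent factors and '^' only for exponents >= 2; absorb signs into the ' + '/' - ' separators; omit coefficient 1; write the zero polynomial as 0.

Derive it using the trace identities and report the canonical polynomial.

tr(a^2) = tr(a) tr(a) - tr(1)  (reduce the a square) = x^2 - 2
tr(b a^2) = tr(a) tr(b a) - tr(b)  (reduce the a square) = x*z - y
tr(a b a^2) = tr(a) tr(b a^2) - tr(b a)  (reduce the a square) = x^2*z - x*y - z
tr(b a b a) = tr(b a) tr(b a) - tr(1)  (split on b) = z^2 - 2
tr(b a b) = tr(b) tr(a b) - tr(a)  (reduce the b square) = y*z - x
tr(a b a^2 b) = tr(a) tr(b a b a) - tr(b a b)  (reduce the a square) = x*z^2 - y*z - x
tr(b a^2 b^-1 a) = tr(a b a^2) tr(b) - tr(a b a^2 b)  (eliminate b^-1) = x^2*y*z - x*y^2 - x*z^2 + x
tr(b a^2 b^-1 a^-1) = tr(b a^2 b^-1) tr(a) - tr(b a^2 b^-1 a)  (eliminate a^-1) = -x^2*y*z + x^3 + x*y^2 + x*z^2 - 3*x
tr(b a b a^2 b) = tr(b) tr(a b a^2 b) - tr(a b a^2)  (reduce the b square) = x*y*z^2 - x^2*z - y^2*z + z
tr(b a b a b a) = tr(a b) tr(a b a b) - tr(a^-1 b^-1)  (split on a) = z^3 - 3*z
tr(b a b a b) = tr(b) tr(a b a b) - tr(a b a)  (reduce the b square) = y*z^2 - x*z - y
tr(b a b a^2 b a) = tr(a) tr(b a b a b a) - tr(b a b a b)  (reduce the a square) = x*z^3 - y*z^2 - 2*x*z + y
tr(a^-1 b a b a^2 b) = tr(b a b a^2 b) tr(a) - tr(b a b a^2 b a)  (eliminate a^-1) = x^2*y*z^2 - x^3*z - x*y^2*z - x*z^3 + y*z^2 + 3*x*z - y
tr(a^-2 b a b a^2 b) = tr(a^-1 b a b a^2 b) tr(a) - tr(a^-1 b a b a^2 b a)  (eliminate a^-1) = x^3*y*z^2 - x^4*z - x^2*y^2*z - x^2*z^3 + 4*x^2*z + y^2*z - x*y - z
tr(a b a^2 b^-1 a^-2 b) = tr(a^-2 b a b a^2) tr(b) - tr(a^-2 b a b a^2 b)  (eliminate b^-1) = -x^3*y*z^2 + x^4*z + x^2*y^2*z + x^2*z^3 - 4*x^2*z + z
tr(a^-2 b^-1 a b a^2 b^-1) = tr(a b a^2 b^-1 a^-2) tr(b) - tr(a b a^2 b^-1 a^-2 b)  (eliminate b^-1) = x^3*y*z^2 - x^4*z - 2*x^2*y^2*z - x^2*z^3 + x^3*y + x*y^3 + x*y*z^2 + 4*x^2*z - 3*x*y - z
tr(b^-1 a b a^2 b^-1) = tr(b^-1 a b a^2) tr(b) - tr(b^-1 a b a^2 b)  (eliminate b^-1) = x^2*y^2*z - x*y^3 - x*y*z^2 - x^2*z + 2*x*y + z
tr(a^2 b a^2) = tr(a) tr(a^2 b a) - tr(a^2 b)  (reduce the a square) = x^3*z - x^2*y - 2*x*z + y
tr(b^2) = tr(b) tr(b) - tr(1)  (reduce the b square) = y^2 - 2
tr(b a^2 b) = tr(a) tr(b^2 a) - tr(b^2)  (reduce the a square) = x*y*z - x^2 - y^2 + 2
tr(a^2 b a^2 b) = tr(a) tr(b a^2 b a) - tr(b a^2 b)  (reduce the a square) = x^2*z^2 - 2*x*y*z + y^2 - 2
tr(a b a^2 b^-1 a) = tr(a^2 b a^2) tr(b) - tr(a^2 b a^2 b)  (eliminate b^-1) = x^3*y*z - x^2*y^2 - x^2*z^2 + 2
tr(a b a b a^2) = tr(a) tr(a b a b a) - tr(a b a b)  (reduce the a square) = x^2*z^2 - x*y*z - x^2 - z^2 + 2
tr(a b a^2 b^-1 a b) = tr(a b a b a^2) tr(b) - tr(a b a b a^2 b)  (eliminate b^-1) = x^2*y*z^2 - x*y^2*z - x*z^3 - x^2*y + 2*x*z + y
tr(b^-1 a b a^2 b^-1 a) = tr(a b a^2 b^-1 a) tr(b) - tr(a b a^2 b^-1 a b)  (eliminate b^-1) = x^3*y^2*z - x^2*y^3 - 2*x^2*y*z^2 + x*y^2*z + x*z^3 + x^2*y - 2*x*z + y
tr(a^-1 b^-1 a b a^2 b^-1) = tr(b^-1 a b a^2 b^-1) tr(a) - tr(b^-1 a b a^2 b^-1 a)  (eliminate a^-1) = x^2*y*z^2 - x^3*z - x*y^2*z - x*z^3 + x^2*y + 3*x*z - y
tr(a^-1 b^-1 a b a^2 b^-1 a^-2) = tr(a^-2 b^-1 a b a^2 b^-1) tr(a) - tr(a^-2 b^-1 a b a^2 b^-1 a)  (eliminate a^-1) = x^4*y*z^2 - x^5*z - 2*x^3*y^2*z - x^3*z^3 + x^4*y + x^2*y^3 + 5*x^3*z + x*y^2*z + x*z^3 - 4*x^2*y - 4*x*z + y
tr(a^-4 b^-1 a b a^2 b^-1) = tr(a^-1 b^-1 a b a^2 b^-1 a^-2) tr(a) - tr(a^-1 b^-1 a b a^2 b^-1 a^-1)  (eliminate a^-1) = x^5*y*z^2 - x^6*z - 2*x^4*y^2*z - x^4*z^3 + x^5*y + x^3*y^3 - x^3*y*z^2 + 6*x^4*z + 3*x^2*y^2*z + 2*x^2*z^3 - 5*x^3*y - x*y^3 - x*y*z^2 - 8*x^2*z + 4*x*y + z

x^5*y*z^2 - x^6*z - 2*x^4*y^2*z - x^4*z^3 + x^5*y + x^3*y^3 - x^3*y*z^2 + 6*x^4*z + 3*x^2*y^2*z + 2*x^2*z^3 - 5*x^3*y - x*y^3 - x*y*z^2 - 8*x^2*z + 4*x*y + z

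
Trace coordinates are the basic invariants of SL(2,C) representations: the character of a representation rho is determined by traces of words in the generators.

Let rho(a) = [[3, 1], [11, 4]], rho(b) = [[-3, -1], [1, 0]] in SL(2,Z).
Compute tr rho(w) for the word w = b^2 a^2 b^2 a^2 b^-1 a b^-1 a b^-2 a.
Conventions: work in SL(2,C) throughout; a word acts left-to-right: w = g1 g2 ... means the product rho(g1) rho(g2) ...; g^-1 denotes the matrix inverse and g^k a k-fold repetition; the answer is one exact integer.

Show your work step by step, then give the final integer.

-762137

rho(b) = [[-3, -1], [1, 0]]
... * rho(b) = [[-3, -1], [1, 0]]  ->  [[8, 3], [-3, -1]]
... * rho(a) = [[3, 1], [11, 4]]  ->  [[57, 20], [-20, -7]]
... * rho(a) = [[3, 1], [11, 4]]  ->  [[391, 137], [-137, -48]]
... * rho(b) = [[-3, -1], [1, 0]]  ->  [[-1036, -391], [363, 137]]
... * rho(b) = [[-3, -1], [1, 0]]  ->  [[2717, 1036], [-952, -363]]
... * rho(a) = [[3, 1], [11, 4]]  ->  [[19547, 6861], [-6849, -2404]]
... * rho(a) = [[3, 1], [11, 4]]  ->  [[134112, 46991], [-46991, -16465]]
... * rho(b^-1) = [[0, 1], [-1, -3]]  ->  [[-46991, -6861], [16465, 2404]]
... * rho(a) = [[3, 1], [11, 4]]  ->  [[-216444, -74435], [75839, 26081]]
... * rho(b^-1) = [[0, 1], [-1, -3]]  ->  [[74435, 6861], [-26081, -2404]]
... * rho(a) = [[3, 1], [11, 4]]  ->  [[298776, 101879], [-104687, -35697]]
... * rho(b^-1) = [[0, 1], [-1, -3]]  ->  [[-101879, -6861], [35697, 2404]]
... * rho(b^-1) = [[0, 1], [-1, -3]]  ->  [[6861, -81296], [-2404, 28485]]
... * rho(a) = [[3, 1], [11, 4]]  ->  [[-873673, -318323], [306123, 111536]]
tr = -873673 + 111536 = -762137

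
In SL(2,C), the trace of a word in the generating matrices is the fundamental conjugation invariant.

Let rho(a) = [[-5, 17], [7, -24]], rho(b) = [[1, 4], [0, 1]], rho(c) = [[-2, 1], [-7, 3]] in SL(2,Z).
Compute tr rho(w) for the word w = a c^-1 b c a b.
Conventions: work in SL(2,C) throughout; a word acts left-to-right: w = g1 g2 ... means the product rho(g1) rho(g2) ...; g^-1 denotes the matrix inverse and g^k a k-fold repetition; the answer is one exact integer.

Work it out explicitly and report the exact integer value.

3919

rho(a) = [[-5, 17], [7, -24]]
... * rho(c^-1) = [[3, -1], [7, -2]]  ->  [[104, -29], [-147, 41]]
... * rho(b) = [[1, 4], [0, 1]]  ->  [[104, 387], [-147, -547]]
... * rho(c) = [[-2, 1], [-7, 3]]  ->  [[-2917, 1265], [4123, -1788]]
... * rho(a) = [[-5, 17], [7, -24]]  ->  [[23440, -79949], [-33131, 113003]]
... * rho(b) = [[1, 4], [0, 1]]  ->  [[23440, 13811], [-33131, -19521]]
tr = 23440 + -19521 = 3919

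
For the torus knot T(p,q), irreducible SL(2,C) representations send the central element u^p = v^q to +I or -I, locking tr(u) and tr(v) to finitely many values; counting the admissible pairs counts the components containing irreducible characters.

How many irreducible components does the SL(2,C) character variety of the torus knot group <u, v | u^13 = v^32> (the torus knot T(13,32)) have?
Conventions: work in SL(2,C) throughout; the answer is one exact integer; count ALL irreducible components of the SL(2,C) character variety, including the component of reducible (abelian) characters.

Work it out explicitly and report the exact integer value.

For T(13,32): irreducibility forces the central element u^13 = v^32 to one of +I, -I.
So on each irreducible component the traces are pinned: tr(u) = 2*cos(pi*alpha/13) with 1 <= alpha <= 12, tr(v) = 2*cos(pi*beta/32) with 1 <= beta <= 31.
The two central values (-1)^alpha I and (-1)^beta I must be the same matrix, so alpha and beta share a parity.
count pairs: odd alpha (6 choices) x odd beta (16), plus even alpha (6) x even beta (15): 6*16 + 6*15 = 186.
components with irreducible characters: 186; plus the single component of reducible (abelian) characters: total 187.

187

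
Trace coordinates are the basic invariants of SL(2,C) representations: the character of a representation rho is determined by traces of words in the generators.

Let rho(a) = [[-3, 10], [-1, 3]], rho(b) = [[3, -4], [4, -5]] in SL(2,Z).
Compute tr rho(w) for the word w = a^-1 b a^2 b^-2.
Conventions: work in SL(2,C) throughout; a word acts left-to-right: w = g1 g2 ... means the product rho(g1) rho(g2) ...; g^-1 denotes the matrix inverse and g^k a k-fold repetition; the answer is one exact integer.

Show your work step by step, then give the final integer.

-20

rho(a^-1) = [[3, -10], [1, -3]]
... * rho(b) = [[3, -4], [4, -5]]  ->  [[-31, 38], [-9, 11]]
... * rho(a) = [[-3, 10], [-1, 3]]  ->  [[55, -196], [16, -57]]
... * rho(a) = [[-3, 10], [-1, 3]]  ->  [[31, -38], [9, -11]]
... * rho(b^-1) = [[-5, 4], [-4, 3]]  ->  [[-3, 10], [-1, 3]]
... * rho(b^-1) = [[-5, 4], [-4, 3]]  ->  [[-25, 18], [-7, 5]]
tr = -25 + 5 = -20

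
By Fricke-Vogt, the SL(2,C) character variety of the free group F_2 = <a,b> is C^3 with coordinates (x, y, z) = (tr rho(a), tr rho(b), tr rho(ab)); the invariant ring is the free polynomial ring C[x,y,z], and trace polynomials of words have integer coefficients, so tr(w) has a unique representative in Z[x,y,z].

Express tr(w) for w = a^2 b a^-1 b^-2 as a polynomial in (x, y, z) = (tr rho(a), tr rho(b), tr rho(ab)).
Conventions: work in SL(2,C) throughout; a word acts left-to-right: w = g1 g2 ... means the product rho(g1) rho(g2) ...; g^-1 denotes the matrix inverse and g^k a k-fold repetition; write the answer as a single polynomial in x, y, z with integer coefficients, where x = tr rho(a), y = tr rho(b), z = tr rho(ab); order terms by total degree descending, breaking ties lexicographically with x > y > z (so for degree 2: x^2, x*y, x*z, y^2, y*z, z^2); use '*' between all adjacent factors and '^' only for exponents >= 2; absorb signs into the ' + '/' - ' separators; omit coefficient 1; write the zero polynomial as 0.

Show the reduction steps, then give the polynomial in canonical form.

-x^2*y^2*z + x^3*y + x*y^3 + x*y*z^2 - 3*x*y - z

tr(a^2) = tr(a) tr(a) - tr(1) = x^2 - 2
tr(a b a) = tr(a) tr(b a) - tr(b) = x*z - y
tr(a^2 b a) = tr(a) tr(a b a) - tr(a b) = x^2*z - x*y - z
reduce: tr(b a b a) = tr(b a) tr(b a) - tr(1)   [split at repeated b] = z^2 - 2
tr(b a b) = tr(b) tr(a b) - tr(a) = y*z - x
reduce: tr(a^2 b a b) = tr(a) tr(b a b a) - tr(b a b) = x*z^2 - y*z - x
tr(b^-1 a^2 b a) = tr(a^2 b a) tr(b) - tr(a^2 b a b) = x^2*y*z - x*y^2 - x*z^2 + x
reduce: tr(a^2 b a^-1 b^-1) = tr(b^-1 a^2 b) tr(a) - tr(b^-1 a^2 b a) = -x^2*y*z + x^3 + x*y^2 + x*z^2 - 3*x
reduce: tr(a^2 b a^-1 b^-2) = tr(a^2 b a^-1 b^-1) tr(b) - tr(a^2 b a^-1) = -x^2*y^2*z + x^3*y + x*y^3 + x*y*z^2 - 3*x*y - z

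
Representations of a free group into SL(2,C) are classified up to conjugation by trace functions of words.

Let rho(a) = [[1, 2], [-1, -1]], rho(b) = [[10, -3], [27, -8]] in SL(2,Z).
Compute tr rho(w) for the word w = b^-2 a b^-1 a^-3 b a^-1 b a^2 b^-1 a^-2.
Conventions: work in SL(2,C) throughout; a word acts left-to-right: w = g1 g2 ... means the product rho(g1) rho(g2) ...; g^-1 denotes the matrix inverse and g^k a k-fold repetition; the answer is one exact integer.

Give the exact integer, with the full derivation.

-843900

rho(b^-1) = [[-8, 3], [-27, 10]]
... * rho(b^-1) = [[-8, 3], [-27, 10]]  ->  [[-17, 6], [-54, 19]]
... * rho(a) = [[1, 2], [-1, -1]]  ->  [[-23, -40], [-73, -127]]
... * rho(b^-1) = [[-8, 3], [-27, 10]]  ->  [[1264, -469], [4013, -1489]]
... * rho(a^-1) = [[-1, -2], [1, 1]]  ->  [[-1733, -2997], [-5502, -9515]]
... * rho(a^-1) = [[-1, -2], [1, 1]]  ->  [[-1264, 469], [-4013, 1489]]
... * rho(a^-1) = [[-1, -2], [1, 1]]  ->  [[1733, 2997], [5502, 9515]]
... * rho(b) = [[10, -3], [27, -8]]  ->  [[98249, -29175], [311925, -92626]]
... * rho(a^-1) = [[-1, -2], [1, 1]]  ->  [[-127424, -225673], [-404551, -716476]]
... * rho(b) = [[10, -3], [27, -8]]  ->  [[-7367411, 2187656], [-23390362, 6945461]]
... * rho(a) = [[1, 2], [-1, -1]]  ->  [[-9555067, -16922478], [-30335823, -53726185]]
... * rho(a) = [[1, 2], [-1, -1]]  ->  [[7367411, -2187656], [23390362, -6945461]]
... * rho(b^-1) = [[-8, 3], [-27, 10]]  ->  [[127424, 225673], [404551, 716476]]
... * rho(a^-1) = [[-1, -2], [1, 1]]  ->  [[98249, -29175], [311925, -92626]]
... * rho(a^-1) = [[-1, -2], [1, 1]]  ->  [[-127424, -225673], [-404551, -716476]]
tr = -127424 + -716476 = -843900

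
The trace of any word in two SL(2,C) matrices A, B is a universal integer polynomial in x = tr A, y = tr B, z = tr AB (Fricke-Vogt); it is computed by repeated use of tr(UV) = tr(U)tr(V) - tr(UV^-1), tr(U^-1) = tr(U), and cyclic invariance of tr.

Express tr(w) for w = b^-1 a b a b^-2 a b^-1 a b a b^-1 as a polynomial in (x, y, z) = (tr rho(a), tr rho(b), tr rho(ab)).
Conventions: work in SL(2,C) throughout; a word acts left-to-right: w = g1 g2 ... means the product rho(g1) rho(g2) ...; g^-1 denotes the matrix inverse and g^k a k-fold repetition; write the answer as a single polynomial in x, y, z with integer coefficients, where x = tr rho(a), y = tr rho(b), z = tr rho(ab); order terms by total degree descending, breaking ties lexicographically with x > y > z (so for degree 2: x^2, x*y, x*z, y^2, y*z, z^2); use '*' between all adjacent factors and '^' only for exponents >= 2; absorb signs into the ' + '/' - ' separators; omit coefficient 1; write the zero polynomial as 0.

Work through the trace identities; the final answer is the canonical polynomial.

x^3*y^5*z^2 - 2*x^2*y^6*z - 3*x^2*y^4*z^3 - 2*x^3*y^3*z^2 + x*y^7 + 4*x*y^5*z^2 + 3*x*y^3*z^4 + 8*x^2*y^4*z + 4*x^2*y^2*z^3 - y^6*z - 2*y^4*z^3 - y^2*z^5 + x^3*y*z^2 - 6*x*y^5 - 14*x*y^3*z^2 - 2*x*y*z^4 - 7*x^2*y^2*z - x^2*z^3 + 6*y^4*z + 6*y^2*z^3 + 10*x*y^3 + 7*x*y*z^2 + x^2*z - 9*y^2*z - 4*x*y + z

tr(b a b a) = tr(b a)*tr(b a) - tr(1)   [split at a repeated b] = z^2 - 2
tr(b a b) = tr(b)*tr(a b) - tr(a)   [square of b] = y*z - x
tr(b a^2 b a) = tr(a)*tr(b a b a) - tr(b a b)   [square of a] = x*z^2 - y*z - x
so tr(b^2) = tr(b)*tr(b) - tr(1)   [square of b] = y^2 - 2
so tr(b a^2 b) = tr(a)*tr(b^2 a) - tr(b^2)   [square of a] = x*y*z - x^2 - y^2 + 2
tr(a b a^2 b a) = tr(a)*tr(b a^2 b a) - tr(b a^2 b)   [square of a] = x^2*z^2 - 2*x*y*z + y^2 - 2
so tr(a b a^3 b a) = tr(a)*tr(a b a^2 b a) - tr(a b a^2 b)   [square of a] = x^3*z^2 - 2*x^2*y*z + x*y^2 - x*z^2 + y*z - x
so tr(b a b a b a) = tr(a b a b)*tr(a b) - tr(b a)   [split at a repeated a] = z^3 - 3*z
tr(a b a) = tr(a)*tr(b a) - tr(b)   [square of a] = x*z - y
so tr(b a b a b) = tr(b)*tr(a b a b) - tr(a b a)   [square of b] = y*z^2 - x*z - y
tr(a b a b a b a) = tr(a)*tr(b a b a b a) - tr(b a b a b)   [square of a] = x*z^3 - y*z^2 - 2*x*z + y
so tr(a b a^3 b a b) = tr(a)*tr(a b a b a b a) - tr(a b a b a b)   [square of a] = x^2*z^3 - x*y*z^2 - 2*x^2*z - z^3 + x*y + 3*z
tr(a^2 b a b^-1 a b a) = tr(a b a^3 b a)*tr(b) - tr(a b a^3 b a b)   [inverse elimination on b] = x^3*y*z^2 - 2*x^2*y^2*z - x^2*z^3 + x*y^3 + 2*x^2*z + y^2*z + z^3 - 2*x*y - 3*z
so tr(b^2 a b) = tr(b)*tr(b a b) - tr(b a)   [square of b] = y^2*z - x*y - z
so tr(b a b a^2 b) = tr(a)*tr(b^2 a b a) - tr(b^2 a b)   [square of a] = x*y*z^2 - x^2*z - y^2*z + z
reduce: tr(a b a b a^2 b a) = tr(a)*tr(b a b a^2 b a) - tr(b a b a^2 b)   [square of a] = x^2*z^3 - 2*x*y*z^2 - x^2*z + y^2*z + x*y - z
tr(b a b a b a b a) = tr(a b a b a b)*tr(a b) - tr(b a b a)   [split at a repeated a] = z^4 - 4*z^2 + 2
so tr(b a b a b a b) = tr(b)*tr(a b a b a b) - tr(a b a b a)   [square of b] = y*z^3 - x*z^2 - 2*y*z + x
so tr(a b a b a^2 b a b) = tr(a)*tr(b a b a b a b a) - tr(b a b a b a b)   [square of a] = x*z^4 - y*z^3 - 3*x*z^2 + 2*y*z + x
so tr(a^2 b a b^-1 a b a b) = tr(a b a b a^2 b a)*tr(b) - tr(a b a b a^2 b a b)   [inverse elimination on b] = x^2*y*z^3 - 2*x*y^2*z^2 - x*z^4 - x^2*y*z + y^3*z + y*z^3 + x*y^2 + 3*x*z^2 - 3*y*z - x
tr(b^-1 a b a b^-1 a^2 b a) = tr(a^2 b a b^-1 a b a)*tr(b) - tr(a^2 b a b^-1 a b a b)   [inverse elimination on b] = x^3*y^2*z^2 - 2*x^2*y^3*z - 2*x^2*y*z^3 + x*y^4 + 2*x*y^2*z^2 + x*z^4 + 3*x^2*y*z - 3*x*y^2 - 3*x*z^2 + x
so tr(a b a b^-1 a^2 b a) = tr(a^2 b a^2 b a)*tr(b) - tr(a^2 b a^2 b a b)   [inverse elimination on b] = x^3*y*z^2 - 2*x^2*y^2*z - x^2*z^3 + x*y^3 + x*y*z^2 + x^2*z - 2*x*y + z
tr(a b a b^-2 a b a b^-1 a) = tr(b^-1 a b a b^-1 a^2 b a)*tr(b) - tr(b^-1 a b a b^-1 a^2 b a b)   [inverse elimination on b] = x^3*y^3*z^2 - 2*x^2*y^4*z - 2*x^2*y^2*z^3 - x^3*y*z^2 + x*y^5 + 2*x*y^3*z^2 + x*y*z^4 + 5*x^2*y^2*z + x^2*z^3 - 4*x*y^3 - 4*x*y*z^2 - x^2*z + 3*x*y - z
tr(a b a b a b a b a b) = tr(b a)*tr(b a b a b a b a) - tr(b^-1 a^-1 b^-1 a^-1 b^-1 a^-1)   [split at a repeated b] = z^5 - 5*z^3 + 5*z
tr(a b a b^-1 a b a b a b) = tr(a b a b a b a b a)*tr(b) - tr(a b a b a b a b a b)   [inverse elimination on b] = x*y*z^4 - y^2*z^3 - z^5 - 3*x*y*z^2 + 2*y^2*z + 5*z^3 + x*y - 5*z
tr(b^-1 a b a b^-1 a b a b a) = tr(a b a b^-1 a b a b a)*tr(b) - tr(a b a b^-1 a b a b a b)   [inverse elimination on b] = x^2*y^2*z^3 - 2*x*y^3*z^2 - 2*x*y*z^4 - x^2*y^2*z + y^4*z + 2*y^2*z^3 + z^5 + x*y^3 + 6*x*y*z^2 - 5*y^2*z - 5*z^3 - 2*x*y + 5*z
tr(a b a b^-2 a b a b^-1 a b) = tr(b^-1 a b a b^-1 a b a b a)*tr(b) - tr(b^-1 a b a b^-1 a b a b a b)   [inverse elimination on b] = x^2*y^3*z^3 - 2*x*y^4*z^2 - 2*x*y^2*z^4 - x^2*y^3*z - x^2*y*z^3 + y^5*z + 2*y^3*z^3 + y*z^5 + x*y^4 + 8*x*y^2*z^2 + x*z^4 + x^2*y*z - 6*y^3*z - 6*y*z^3 - 3*x*y^2 - 3*x*z^2 + 8*y*z + x
tr(b^-1 a b^-1 a b a b^-2 a b a) = tr(a b a b^-2 a b a b^-1 a)*tr(b) - tr(a b a b^-2 a b a b^-1 a b)   [inverse elimination on b] = x^3*y^4*z^2 - 2*x^2*y^5*z - 3*x^2*y^3*z^3 - x^3*y^2*z^2 + x*y^6 + 4*x*y^4*z^2 + 3*x*y^2*z^4 + 6*x^2*y^3*z + 2*x^2*y*z^3 - y^5*z - 2*y^3*z^3 - y*z^5 - 5*x*y^4 - 12*x*y^2*z^2 - x*z^4 - 2*x^2*y*z + 6*y^3*z + 6*y*z^3 + 6*x*y^2 + 3*x*z^2 - 9*y*z - x
tr(a b a b^-2 a b a^2) = tr(b^-1 a b a^3 b a)*tr(b) - tr(b^-1 a b a^3 b a b)   [inverse elimination on b] = x^3*y^2*z^2 - 2*x^2*y^3*z - x^2*y*z^3 - x^3*z^2 + x*y^4 + 4*x^2*y*z + y^3*z + y*z^3 - 3*x*y^2 + x*z^2 - 4*y*z + x
reduce: tr(b^-1 a b a^2 b a b a) = tr(a b a^2 b a b a)*tr(b) - tr(a b a^2 b a b a b)   [inverse elimination on b] = x^2*y*z^3 - 2*x*y^2*z^2 - x*z^4 - x^2*y*z + y^3*z + y*z^3 + x*y^2 + 3*x*z^2 - 3*y*z - x
tr(a b a b^-2 a b a^2 b) = tr(b^-1 a b a^2 b a b a)*tr(b) - tr(b^-1 a b a^2 b a b a b)   [inverse elimination on b] = x^2*y^2*z^3 - 2*x*y^3*z^2 - x*y*z^4 - x^2*y^2*z - x^2*z^3 + y^4*z + y^2*z^3 + x*y^3 + 5*x*y*z^2 + x^2*z - 4*y^2*z - 2*x*y + z
tr(a b^-1 a b a b^-2 a b a) = tr(a b a b^-2 a b a^2)*tr(b) - tr(a b a b^-2 a b a^2 b)   [inverse elimination on b] = x^3*y^3*z^2 - 2*x^2*y^4*z - 2*x^2*y^2*z^3 - x^3*y*z^2 + x*y^5 + 2*x*y^3*z^2 + x*y*z^4 + 5*x^2*y^2*z + x^2*z^3 - 4*x*y^3 - 4*x*y*z^2 - x^2*z + 3*x*y - z
tr(b^-1 a b a b^-2 a b^-1 a b a b^-1) = tr(b^-1 a b^-1 a b a b^-2 a b a)*tr(b) - tr(b^-1 a b^-1 a b a b^-2 a b a b)   [inverse elimination on b] = x^3*y^5*z^2 - 2*x^2*y^6*z - 3*x^2*y^4*z^3 - 2*x^3*y^3*z^2 + x*y^7 + 4*x*y^5*z^2 + 3*x*y^3*z^4 + 8*x^2*y^4*z + 4*x^2*y^2*z^3 - y^6*z - 2*y^4*z^3 - y^2*z^5 + x^3*y*z^2 - 6*x*y^5 - 14*x*y^3*z^2 - 2*x*y*z^4 - 7*x^2*y^2*z - x^2*z^3 + 6*y^4*z + 6*y^2*z^3 + 10*x*y^3 + 7*x*y*z^2 + x^2*z - 9*y^2*z - 4*x*y + z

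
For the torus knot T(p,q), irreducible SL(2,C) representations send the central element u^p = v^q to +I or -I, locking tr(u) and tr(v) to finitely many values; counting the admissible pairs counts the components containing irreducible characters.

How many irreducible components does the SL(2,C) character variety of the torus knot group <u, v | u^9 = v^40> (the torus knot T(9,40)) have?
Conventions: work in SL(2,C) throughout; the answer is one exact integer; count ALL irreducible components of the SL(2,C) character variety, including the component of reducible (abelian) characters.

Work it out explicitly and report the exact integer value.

157

In the torus knot group T(9,40), u^9 = v^40 is central, so an irreducible representation sends it to +I or -I (Schur).
So on each irreducible component the traces are pinned: tr(u) = 2*cos(pi*alpha/9) with 1 <= alpha <= 8, tr(v) = 2*cos(pi*beta/40) with 1 <= beta <= 39.
Consistency of u^9 = (-1)^alpha I with v^40 = (-1)^beta I forces alpha = beta (mod 2).
Counting: 4 odd alphas x 20 odd betas + 4 even alphas x 19 even betas = 80 + 76 = 156.
components with irreducible characters: 156; plus the single component of reducible (abelian) characters: total 157.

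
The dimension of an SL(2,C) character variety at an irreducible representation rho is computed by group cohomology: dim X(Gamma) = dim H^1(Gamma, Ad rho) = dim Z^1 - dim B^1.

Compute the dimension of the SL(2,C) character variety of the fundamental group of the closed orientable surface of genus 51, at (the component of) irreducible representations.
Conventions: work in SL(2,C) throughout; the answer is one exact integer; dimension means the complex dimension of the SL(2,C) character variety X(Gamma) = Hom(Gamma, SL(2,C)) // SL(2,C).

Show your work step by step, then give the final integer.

pi_1 of the closed genus-51 surface has 102 generators bound by the single product-of-commutators relator.
Before the relator condition, cocycle space has dim 3*102 = 306.
d_2 is surjective at irreducible rho (its cokernel H^2 is dual to H^0 = 0), so dim Z^1 = 306 - 3 = 303.
Coboundaries contribute dim B^1 = 3 (injective at irreducible rho).
dim X = dim H^1 = 303 - 3 = 300.

300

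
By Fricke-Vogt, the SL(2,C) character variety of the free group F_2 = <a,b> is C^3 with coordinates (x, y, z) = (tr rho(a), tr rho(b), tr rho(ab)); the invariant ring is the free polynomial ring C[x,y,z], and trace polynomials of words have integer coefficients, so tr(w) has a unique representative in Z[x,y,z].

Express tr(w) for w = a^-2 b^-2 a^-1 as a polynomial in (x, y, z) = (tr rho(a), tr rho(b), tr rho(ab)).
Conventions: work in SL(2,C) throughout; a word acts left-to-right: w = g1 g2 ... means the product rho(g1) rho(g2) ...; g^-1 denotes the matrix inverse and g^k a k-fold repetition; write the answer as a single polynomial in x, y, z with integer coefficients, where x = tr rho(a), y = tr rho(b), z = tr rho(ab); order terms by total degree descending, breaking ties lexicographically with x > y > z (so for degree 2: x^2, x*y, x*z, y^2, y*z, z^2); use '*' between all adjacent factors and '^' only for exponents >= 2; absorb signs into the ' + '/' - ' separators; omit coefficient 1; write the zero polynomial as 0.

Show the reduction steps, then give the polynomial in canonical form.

trace(a^-1) = trace(a) = x
trace(a^-1 b) = trace(b)*trace(a) - trace(b a)   [inverse elimination on a] = x*y - z
trace(a^-1 b^-1) = trace(a^-1)*trace(b) - trace(a^-1 b)   [inverse elimination on b] = z
and trace(b^-1 a^-2) = trace(a^-1 b^-1)*trace(a) - trace(a^-1 b^-1 a)   [inverse elimination on a] = x*z - y
and trace(a^-2) = trace(a^-1)*trace(a) - trace(1)   [inverse elimination on a] = x^2 - 2
and trace(a^-1 b^-2 a^-1) = trace(b^-1 a^-2)*trace(b) - trace(b^-1 a^-2 b)   [inverse elimination on b] = x*y*z - x^2 - y^2 + 2
next, trace(b^-2) = trace(b^-1)*trace(b) - trace(1)   [inverse elimination on b] = y^2 - 2
trace(b^-2 a) = trace(a b^-1)*trace(b) - trace(a)   [inverse elimination on b] = x*y^2 - y*z - x
and trace(a^-1 b^-2) = trace(b^-2)*trace(a) - trace(b^-2 a)   [inverse elimination on a] = y*z - x
next, trace(a^-2 b^-2 a^-1) = trace(a^-1 b^-2 a^-1)*trace(a) - trace(a^-1 b^-2)   [inverse elimination on a] = x^2*y*z - x^3 - x*y^2 - y*z + 3*x

x^2*y*z - x^3 - x*y^2 - y*z + 3*x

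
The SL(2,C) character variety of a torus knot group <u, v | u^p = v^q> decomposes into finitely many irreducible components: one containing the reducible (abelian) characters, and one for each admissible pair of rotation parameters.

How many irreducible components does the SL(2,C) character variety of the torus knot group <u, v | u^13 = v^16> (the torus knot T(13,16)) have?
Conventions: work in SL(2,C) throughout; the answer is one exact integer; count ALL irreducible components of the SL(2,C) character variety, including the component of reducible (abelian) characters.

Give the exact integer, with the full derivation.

91

Gamma = < u, v | u^13 = v^16 > (torus knot T(13,16)); the central element u^13 = v^16 acts as +I or -I in any irreducible SL(2,C) representation.
This locks tr(u) to 2*cos(pi*alpha/13), alpha in 1..12, and tr(v) to 2*cos(pi*beta/16), beta in 1..15, on each component of irreducible characters.
Consistency of u^13 = (-1)^alpha I with v^16 = (-1)^beta I forces alpha = beta (mod 2).
count pairs: odd alpha (6 choices) x odd beta (8), plus even alpha (6) x even beta (7): 6*8 + 6*7 = 90.
That is 90 components of irreducible characters, and with the reducible (abelian) component the total is 91.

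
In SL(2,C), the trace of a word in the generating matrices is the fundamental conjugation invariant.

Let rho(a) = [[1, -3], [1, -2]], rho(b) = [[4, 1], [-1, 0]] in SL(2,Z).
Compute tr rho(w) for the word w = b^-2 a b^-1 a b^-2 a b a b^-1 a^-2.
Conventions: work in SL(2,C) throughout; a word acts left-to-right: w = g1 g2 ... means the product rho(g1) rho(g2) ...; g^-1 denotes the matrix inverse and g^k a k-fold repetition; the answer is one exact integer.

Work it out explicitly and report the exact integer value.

2876712

rho(b^-1) = [[0, -1], [1, 4]]
... * rho(b^-1) = [[0, -1], [1, 4]]  ->  [[-1, -4], [4, 15]]
... * rho(a) = [[1, -3], [1, -2]]  ->  [[-5, 11], [19, -42]]
... * rho(b^-1) = [[0, -1], [1, 4]]  ->  [[11, 49], [-42, -187]]
... * rho(a) = [[1, -3], [1, -2]]  ->  [[60, -131], [-229, 500]]
... * rho(b^-1) = [[0, -1], [1, 4]]  ->  [[-131, -584], [500, 2229]]
... * rho(b^-1) = [[0, -1], [1, 4]]  ->  [[-584, -2205], [2229, 8416]]
... * rho(a) = [[1, -3], [1, -2]]  ->  [[-2789, 6162], [10645, -23519]]
... * rho(b) = [[4, 1], [-1, 0]]  ->  [[-17318, -2789], [66099, 10645]]
... * rho(a) = [[1, -3], [1, -2]]  ->  [[-20107, 57532], [76744, -219587]]
... * rho(b^-1) = [[0, -1], [1, 4]]  ->  [[57532, 250235], [-219587, -955092]]
... * rho(a^-1) = [[-2, 3], [-1, 1]]  ->  [[-365299, 422831], [1394266, -1613853]]
... * rho(a^-1) = [[-2, 3], [-1, 1]]  ->  [[307767, -673066], [-1174679, 2568945]]
tr = 307767 + 2568945 = 2876712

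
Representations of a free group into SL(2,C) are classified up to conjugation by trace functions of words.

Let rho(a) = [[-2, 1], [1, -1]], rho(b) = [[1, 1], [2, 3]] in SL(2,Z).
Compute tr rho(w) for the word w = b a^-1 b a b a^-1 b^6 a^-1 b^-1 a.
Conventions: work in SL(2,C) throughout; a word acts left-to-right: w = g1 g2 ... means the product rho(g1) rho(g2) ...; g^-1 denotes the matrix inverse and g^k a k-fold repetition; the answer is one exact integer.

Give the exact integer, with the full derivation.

-185983

rho(b) = [[1, 1], [2, 3]]
... * rho(a^-1) = [[-1, -1], [-1, -2]]  ->  [[-2, -3], [-5, -8]]
... * rho(b) = [[1, 1], [2, 3]]  ->  [[-8, -11], [-21, -29]]
... * rho(a) = [[-2, 1], [1, -1]]  ->  [[5, 3], [13, 8]]
... * rho(b) = [[1, 1], [2, 3]]  ->  [[11, 14], [29, 37]]
... * rho(a^-1) = [[-1, -1], [-1, -2]]  ->  [[-25, -39], [-66, -103]]
... * rho(b) = [[1, 1], [2, 3]]  ->  [[-103, -142], [-272, -375]]
... * rho(b) = [[1, 1], [2, 3]]  ->  [[-387, -529], [-1022, -1397]]
... * rho(b) = [[1, 1], [2, 3]]  ->  [[-1445, -1974], [-3816, -5213]]
... * rho(b) = [[1, 1], [2, 3]]  ->  [[-5393, -7367], [-14242, -19455]]
... * rho(b) = [[1, 1], [2, 3]]  ->  [[-20127, -27494], [-53152, -72607]]
... * rho(b) = [[1, 1], [2, 3]]  ->  [[-75115, -102609], [-198366, -270973]]
... * rho(a^-1) = [[-1, -1], [-1, -2]]  ->  [[177724, 280333], [469339, 740312]]
... * rho(b^-1) = [[3, -1], [-2, 1]]  ->  [[-27494, 102609], [-72607, 270973]]
... * rho(a) = [[-2, 1], [1, -1]]  ->  [[157597, -130103], [416187, -343580]]
tr = 157597 + -343580 = -185983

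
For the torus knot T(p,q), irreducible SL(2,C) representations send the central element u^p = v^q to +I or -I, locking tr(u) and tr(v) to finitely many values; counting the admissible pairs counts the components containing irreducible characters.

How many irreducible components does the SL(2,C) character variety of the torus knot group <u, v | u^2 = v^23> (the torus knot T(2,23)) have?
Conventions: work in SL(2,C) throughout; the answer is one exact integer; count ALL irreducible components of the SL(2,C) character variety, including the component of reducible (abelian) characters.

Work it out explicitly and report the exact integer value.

12

Gamma = < u, v | u^2 = v^23 > (torus knot T(2,23)); the central element u^2 = v^23 acts as +I or -I in any irreducible SL(2,C) representation.
This locks tr(u) to 2*cos(pi*alpha/2), alpha in 1..1, and tr(v) to 2*cos(pi*beta/23), beta in 1..22, on each component of irreducible characters.
Consistency of u^2 = (-1)^alpha I with v^23 = (-1)^beta I forces alpha = beta (mod 2).
Enumerate parity-matched pairs: 1*11 odd-odd plus 0*11 even-even gives 11.
Total: 11 irreducible-character components + 1 reducible (abelian) component = 12.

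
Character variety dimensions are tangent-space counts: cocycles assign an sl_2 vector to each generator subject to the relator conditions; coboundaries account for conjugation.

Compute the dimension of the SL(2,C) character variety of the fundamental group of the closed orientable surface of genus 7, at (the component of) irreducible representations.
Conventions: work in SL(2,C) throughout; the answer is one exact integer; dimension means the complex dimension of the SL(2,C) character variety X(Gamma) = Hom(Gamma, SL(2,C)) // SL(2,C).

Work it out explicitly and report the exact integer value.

The genus-7 surface group: 2g = 14 generators, one relator prod [a_i, b_i].
Unconstrained cocycle data is one sl_2 vector per generator (42 dimensions), cut by the relator condition d_2(z) = 0.
H^2 = coker(d_2) is dual to H^0 = 0 at irreducible rho (Poincare duality), so d_2 is onto: dim Z^1 = 39.
As always at irreducible rho, dim B^1 = 3.
Hence dim X = 39 - 3 = 36.

36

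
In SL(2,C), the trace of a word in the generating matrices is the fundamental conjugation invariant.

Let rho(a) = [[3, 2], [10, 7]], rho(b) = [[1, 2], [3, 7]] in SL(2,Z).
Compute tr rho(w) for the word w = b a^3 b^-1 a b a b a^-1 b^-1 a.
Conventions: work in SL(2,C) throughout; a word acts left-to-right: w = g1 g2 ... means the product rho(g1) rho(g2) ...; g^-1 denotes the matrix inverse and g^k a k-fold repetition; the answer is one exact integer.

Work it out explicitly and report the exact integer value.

rho(b) = [[1, 2], [3, 7]]
... * rho(a) = [[3, 2], [10, 7]]  ->  [[23, 16], [79, 55]]
... * rho(a) = [[3, 2], [10, 7]]  ->  [[229, 158], [787, 543]]
... * rho(a) = [[3, 2], [10, 7]]  ->  [[2267, 1564], [7791, 5375]]
... * rho(b^-1) = [[7, -2], [-3, 1]]  ->  [[11177, -2970], [38412, -10207]]
... * rho(a) = [[3, 2], [10, 7]]  ->  [[3831, 1564], [13166, 5375]]
... * rho(b) = [[1, 2], [3, 7]]  ->  [[8523, 18610], [29291, 63957]]
... * rho(a) = [[3, 2], [10, 7]]  ->  [[211669, 147316], [727443, 506281]]
... * rho(b) = [[1, 2], [3, 7]]  ->  [[653617, 1454550], [2246286, 4998853]]
... * rho(a^-1) = [[7, -2], [-10, 3]]  ->  [[-9970181, 3056416], [-34264528, 10503987]]
... * rho(b^-1) = [[7, -2], [-3, 1]]  ->  [[-78960515, 22996778], [-271363657, 79033043]]
... * rho(a) = [[3, 2], [10, 7]]  ->  [[-6913765, 3056416], [-23760541, 10503987]]
tr = -6913765 + 10503987 = 3590222

3590222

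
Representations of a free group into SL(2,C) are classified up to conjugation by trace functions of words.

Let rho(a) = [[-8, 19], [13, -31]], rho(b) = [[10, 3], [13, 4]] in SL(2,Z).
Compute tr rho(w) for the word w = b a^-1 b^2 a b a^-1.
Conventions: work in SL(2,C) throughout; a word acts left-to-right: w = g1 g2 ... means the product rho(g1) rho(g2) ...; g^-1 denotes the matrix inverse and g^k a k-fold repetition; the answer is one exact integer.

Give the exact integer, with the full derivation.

466115485

rho(b) = [[10, 3], [13, 4]]
... * rho(a^-1) = [[-31, -19], [-13, -8]]  ->  [[-349, -214], [-455, -279]]
... * rho(b) = [[10, 3], [13, 4]]  ->  [[-6272, -1903], [-8177, -2481]]
... * rho(b) = [[10, 3], [13, 4]]  ->  [[-87459, -26428], [-114023, -34455]]
... * rho(a) = [[-8, 19], [13, -31]]  ->  [[356108, -842453], [464269, -1098332]]
... * rho(b) = [[10, 3], [13, 4]]  ->  [[-7390809, -2301488], [-9635626, -3000521]]
... * rho(a^-1) = [[-31, -19], [-13, -8]]  ->  [[259034423, 158837275], [337711179, 207081062]]
tr = 259034423 + 207081062 = 466115485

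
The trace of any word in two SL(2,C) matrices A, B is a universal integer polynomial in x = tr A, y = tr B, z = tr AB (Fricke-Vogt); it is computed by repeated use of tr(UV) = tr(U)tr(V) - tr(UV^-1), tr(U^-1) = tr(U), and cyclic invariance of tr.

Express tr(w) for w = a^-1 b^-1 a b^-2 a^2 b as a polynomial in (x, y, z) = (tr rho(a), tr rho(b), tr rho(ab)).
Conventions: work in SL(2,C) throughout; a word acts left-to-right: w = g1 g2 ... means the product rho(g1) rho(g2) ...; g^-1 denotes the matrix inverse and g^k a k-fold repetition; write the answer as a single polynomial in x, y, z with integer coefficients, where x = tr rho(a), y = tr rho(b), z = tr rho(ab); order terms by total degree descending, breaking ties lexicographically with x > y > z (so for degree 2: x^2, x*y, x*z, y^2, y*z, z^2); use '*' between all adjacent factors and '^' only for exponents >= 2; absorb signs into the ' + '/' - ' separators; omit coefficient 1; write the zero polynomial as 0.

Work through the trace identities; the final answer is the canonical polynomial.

-x^3*y^3*z + x^4*y^2 + x^2*y^4 + 2*x^2*y^2*z^2 - x*y^3*z - x*y*z^3 - x^4 - 4*x^2*y^2 - x^2*z^2 + 2*x*y*z + 4*x^2 + z^2 - 2

use: tr(a^2) = tr(a)*tr(a) - tr(1) = x^2 - 2
use: tr(a^3) = tr(a)*tr(a^2) - tr(a) = x^3 - 3*x
use: tr(b a^2) = tr(a)*tr(b a) - tr(b) = x*z - y
tr(a^3 b) = tr(a)*tr(b a^2) - tr(b a) = x^2*z - x*y - z
apply: tr(a b^-1 a^2) = tr(a^3)*tr(b) - tr(a^3 b) = x^3*y - x^2*z - 2*x*y + z
tr(a^3 b a) = tr(a)*tr(b a^3) - tr(b a^2) = x^3*z - x^2*y - 2*x*z + y
tr(b a b a) = tr(a b)*tr(a b) - tr(1) = z^2 - 2
tr(b a b) = tr(b)*tr(a b) - tr(a) = y*z - x
tr(a b a b a) = tr(a)*tr(b a b a) - tr(b a b) = x*z^2 - y*z - x
apply: tr(a^3 b a b) = tr(a)*tr(a b a b a) - tr(a b a b) = x^2*z^2 - x*y*z - x^2 - z^2 + 2
use: tr(a^2 b a b^-1 a) = tr(a^3 b a)*tr(b) - tr(a^3 b a b) = x^3*y*z - x^2*y^2 - x^2*z^2 - x*y*z + x^2 + y^2 + z^2 - 2
use: tr(b a^2 b) = tr(b)*tr(a^2 b) - tr(a^2) = x*y*z - x^2 - y^2 + 2
use: tr(a b a^2 b a) = tr(a)*tr(b a^2 b a) - tr(b a^2 b) = x^2*z^2 - 2*x*y*z + y^2 - 2
tr(b a b a b a) = tr(b a)*tr(b a b a) - tr(b^-1 a^-1) = z^3 - 3*z
tr(b a b a b) = tr(b)*tr(a b a b) - tr(a b a) = y*z^2 - x*z - y
use: tr(a b a^2 b a b) = tr(a)*tr(b a b a b a) - tr(b a b a b) = x*z^3 - y*z^2 - 2*x*z + y
tr(a^2 b a b^-1 a b) = tr(a b a^2 b a)*tr(b) - tr(a b a^2 b a b) = x^2*y*z^2 - 2*x*y^2*z - x*z^3 + y^3 + y*z^2 + 2*x*z - 3*y
tr(b^-1 a b^-1 a^2 b a) = tr(a^2 b a b^-1 a)*tr(b) - tr(a^2 b a b^-1 a b) = x^3*y^2*z - x^2*y^3 - 2*x^2*y*z^2 + x*y^2*z + x*z^3 + x^2*y - 2*x*z + y
tr(b^-1 a^2 b a^-1 b^-1 a) = tr(b^-1 a b^-1 a^2 b)*tr(a) - tr(b^-1 a b^-1 a^2 b a) = -x^3*y^2*z + x^4*y + x^2*y^3 + 2*x^2*y*z^2 - x^3*z - x*y^2*z - x*z^3 - 3*x^2*y + 3*x*z - y
tr(a^2 b a^-1 b^-1 a) = tr(b^-1 a^3 b)*tr(a) - tr(b^-1 a^3 b a) = -x^3*y*z + x^4 + x^2*y^2 + x^2*z^2 + x*y*z - 4*x^2 - y^2 - z^2 + 2
use: tr(a^-1 b^-1 a b^-2 a^2 b) = tr(b^-1 a^2 b a^-1 b^-1 a)*tr(b) - tr(b^-1 a^2 b a^-1 b^-1 a b) = -x^3*y^3*z + x^4*y^2 + x^2*y^4 + 2*x^2*y^2*z^2 - x*y^3*z - x*y*z^3 - x^4 - 4*x^2*y^2 - x^2*z^2 + 2*x*y*z + 4*x^2 + z^2 - 2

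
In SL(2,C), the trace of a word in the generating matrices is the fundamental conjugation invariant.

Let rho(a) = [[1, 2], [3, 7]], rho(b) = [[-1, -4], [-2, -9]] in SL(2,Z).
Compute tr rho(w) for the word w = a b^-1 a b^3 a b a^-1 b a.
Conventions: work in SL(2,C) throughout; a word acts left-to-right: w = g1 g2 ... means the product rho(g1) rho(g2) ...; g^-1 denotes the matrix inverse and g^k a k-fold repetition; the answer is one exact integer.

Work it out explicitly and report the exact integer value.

rho(a) = [[1, 2], [3, 7]]
... * rho(b^-1) = [[-9, 4], [2, -1]]  ->  [[-5, 2], [-13, 5]]
... * rho(a) = [[1, 2], [3, 7]]  ->  [[1, 4], [2, 9]]
... * rho(b) = [[-1, -4], [-2, -9]]  ->  [[-9, -40], [-20, -89]]
... * rho(b) = [[-1, -4], [-2, -9]]  ->  [[89, 396], [198, 881]]
... * rho(b) = [[-1, -4], [-2, -9]]  ->  [[-881, -3920], [-1960, -8721]]
... * rho(a) = [[1, 2], [3, 7]]  ->  [[-12641, -29202], [-28123, -64967]]
... * rho(b) = [[-1, -4], [-2, -9]]  ->  [[71045, 313382], [158057, 697195]]
... * rho(a^-1) = [[7, -2], [-3, 1]]  ->  [[-442831, 171292], [-985186, 381081]]
... * rho(b) = [[-1, -4], [-2, -9]]  ->  [[100247, 229696], [223024, 511015]]
... * rho(a) = [[1, 2], [3, 7]]  ->  [[789335, 1808366], [1756069, 4023153]]
tr = 789335 + 4023153 = 4812488

4812488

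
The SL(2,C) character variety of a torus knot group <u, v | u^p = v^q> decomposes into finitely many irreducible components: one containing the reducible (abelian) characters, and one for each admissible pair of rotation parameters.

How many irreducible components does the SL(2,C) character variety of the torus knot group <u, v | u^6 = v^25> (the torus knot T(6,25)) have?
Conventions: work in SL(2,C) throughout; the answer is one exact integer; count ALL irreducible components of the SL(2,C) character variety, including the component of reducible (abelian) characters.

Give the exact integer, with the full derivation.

In the torus knot group T(6,25), u^6 = v^25 is central, so an irreducible representation sends it to +I or -I (Schur).
On an irreducible component, tr(u) is locked at 2*cos(pi*alpha/6) for some alpha in 1..5, and tr(v) at 2*cos(pi*beta/25) for some beta in 1..24.
u^6 = (-1)^alpha I and v^25 = (-1)^beta I must agree, so alpha and beta have equal parity.
Enumerate parity-matched pairs: 3*12 odd-odd plus 2*12 even-even gives 60.
Total: 60 irreducible-character components + 1 reducible (abelian) component = 61.

61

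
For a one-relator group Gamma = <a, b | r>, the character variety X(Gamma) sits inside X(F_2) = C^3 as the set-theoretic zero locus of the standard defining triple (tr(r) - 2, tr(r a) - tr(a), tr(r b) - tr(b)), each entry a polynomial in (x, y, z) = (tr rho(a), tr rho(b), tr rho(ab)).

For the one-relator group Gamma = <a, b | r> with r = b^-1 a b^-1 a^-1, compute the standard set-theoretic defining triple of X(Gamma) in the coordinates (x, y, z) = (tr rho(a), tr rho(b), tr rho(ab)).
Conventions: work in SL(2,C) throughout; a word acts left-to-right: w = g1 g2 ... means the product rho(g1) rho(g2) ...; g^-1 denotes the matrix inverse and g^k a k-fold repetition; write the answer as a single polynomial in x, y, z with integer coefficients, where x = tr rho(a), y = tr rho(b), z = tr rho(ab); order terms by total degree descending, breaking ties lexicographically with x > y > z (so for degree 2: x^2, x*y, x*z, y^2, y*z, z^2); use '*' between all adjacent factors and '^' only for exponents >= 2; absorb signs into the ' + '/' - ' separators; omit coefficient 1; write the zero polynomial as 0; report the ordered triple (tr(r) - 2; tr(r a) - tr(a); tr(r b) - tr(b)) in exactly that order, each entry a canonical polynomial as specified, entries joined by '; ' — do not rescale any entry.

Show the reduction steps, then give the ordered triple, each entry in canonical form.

x*y*z - x^2 - z^2; x*y^2 - y*z - 2*x; 0

trace(b^-1) = trace(b) = y
trace(b a b) = trace(b) trace(a b) - trace(a) = y*z - x
trace(b a b a) = trace(b a) trace(b a) - trace(1) = z^2 - 2
trace(a^-1 b a b) = trace(b a b) trace(a) - trace(b a b a) = x*y*z - x^2 - z^2 + 2
next, trace(a b^-1 a^-1 b) = trace(a^-1 b a) trace(b) - trace(a^-1 b a b) = -x*y*z + x^2 + y^2 + z^2 - 2
trace(b^-1 a b^-1 a^-1) = trace(a b^-1 a^-1) trace(b) - trace(a b^-1 a^-1 b) = x*y*z - x^2 - z^2 + 2
next, trace(b^-1 a) = trace(a) trace(b) - trace(a b)   [inverse elimination on b] = x*y - z
trace(b^-1 a b^-1) = trace(b^-1 a) trace(b) - trace(b^-1 a b)   [inverse elimination on b] = x*y^2 - y*z - x
assemble the triple (trace(r) - 2; trace(r a) - x; trace(r b) - y)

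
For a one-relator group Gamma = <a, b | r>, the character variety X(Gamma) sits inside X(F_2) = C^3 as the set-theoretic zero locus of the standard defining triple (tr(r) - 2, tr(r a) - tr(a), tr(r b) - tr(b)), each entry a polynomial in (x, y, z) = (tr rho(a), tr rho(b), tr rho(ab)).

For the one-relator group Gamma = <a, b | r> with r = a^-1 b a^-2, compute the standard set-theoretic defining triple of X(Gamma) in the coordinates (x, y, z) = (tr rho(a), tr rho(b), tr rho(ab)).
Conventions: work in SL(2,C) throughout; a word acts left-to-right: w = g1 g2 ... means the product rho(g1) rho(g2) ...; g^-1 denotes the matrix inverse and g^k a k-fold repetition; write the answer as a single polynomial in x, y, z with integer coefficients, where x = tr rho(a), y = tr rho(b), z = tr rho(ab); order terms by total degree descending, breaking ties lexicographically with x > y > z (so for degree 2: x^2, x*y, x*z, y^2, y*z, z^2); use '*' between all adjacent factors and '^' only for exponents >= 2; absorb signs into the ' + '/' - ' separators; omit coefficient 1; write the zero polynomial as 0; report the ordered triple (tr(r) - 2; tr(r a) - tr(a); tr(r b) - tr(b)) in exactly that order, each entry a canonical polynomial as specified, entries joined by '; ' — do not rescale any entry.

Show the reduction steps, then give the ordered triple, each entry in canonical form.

apply: trace(b a^-1) = trace(b) * trace(a) - trace(b a) = x*y - z
apply: trace(a^-1 b a^-1) = trace(b a^-1) * trace(a) - trace(b) = x^2*y - x*z - y
apply: trace(a^-1 b a^-2) = trace(a^-1 b a^-1) * trace(a) - trace(a^-1 b) = x^3*y - x^2*z - 2*x*y + z
trace(b^2) = trace(b) * trace(b) - trace(1) = y^2 - 2
trace(b^2 a) = trace(b) * trace(a b) - trace(a) = y*z - x
trace(b^2 a^-1) = trace(b^2) * trace(a) - trace(b^2 a) = x*y^2 - y*z - x
use: trace(b a^-2 b) = trace(b^2 a^-1) * trace(a) - trace(b^2) = x^2*y^2 - x*y*z - x^2 - y^2 + 2
trace(b a b a) = trace(a b) * trace(a b) - trace(1)   [split at repeated a] = z^2 - 2
trace(b a b a^-1) = trace(b a b) * trace(a) - trace(b a b a) = x*y*z - x^2 - z^2 + 2
use: trace(b a^-2 b a) = trace(b a b a^-1) * trace(a) - trace(b a b) = x^2*y*z - x^3 - x*z^2 - y*z + 3*x
trace(a^-1 b a^-2 b) = trace(b a^-2 b) * trace(a) - trace(b a^-2 b a) = x^3*y^2 - 2*x^2*y*z - x*y^2 + x*z^2 + y*z - x
assemble the triple (trace(r) - 2; trace(r a) - x; trace(r b) - y)

x^3*y - x^2*z - 2*x*y + z - 2; x^2*y - x*z - x - y; x^3*y^2 - 2*x^2*y*z - x*y^2 + x*z^2 + y*z - x - y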